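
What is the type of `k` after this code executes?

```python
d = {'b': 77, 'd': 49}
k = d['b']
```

Accessing dict[str, int] with key 'b' returns int value 77

int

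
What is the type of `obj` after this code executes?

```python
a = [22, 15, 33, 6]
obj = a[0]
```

Indexing a list of ints returns int (a[0] = 22)

int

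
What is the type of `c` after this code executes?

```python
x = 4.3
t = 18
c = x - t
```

float - int returns float (4.3 - 18 = -13.7)

float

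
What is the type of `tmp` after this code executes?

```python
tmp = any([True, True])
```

any() returns bool

bool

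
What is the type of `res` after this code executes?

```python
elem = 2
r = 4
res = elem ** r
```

int ** positive int returns int (2 ** 4 = 16)

int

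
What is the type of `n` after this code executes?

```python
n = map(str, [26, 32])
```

map() returns a map iterator object

map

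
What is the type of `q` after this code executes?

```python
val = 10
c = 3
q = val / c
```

int / int always returns float in Python 3 (10 / 3 = 3.33333)

float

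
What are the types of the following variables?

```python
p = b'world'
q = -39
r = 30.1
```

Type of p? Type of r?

p is bytes; r is float

bytes, float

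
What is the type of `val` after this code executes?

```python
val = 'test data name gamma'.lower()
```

str.lower() returns str

str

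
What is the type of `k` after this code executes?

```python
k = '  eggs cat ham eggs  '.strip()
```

str.strip() returns str

str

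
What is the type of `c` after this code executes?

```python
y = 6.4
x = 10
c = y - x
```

float - int returns float (6.4 - 10 = -3.6)

float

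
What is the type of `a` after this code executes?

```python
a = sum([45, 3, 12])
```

sum() of ints returns int

int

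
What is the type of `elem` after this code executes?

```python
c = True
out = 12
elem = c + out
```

bool + int returns int (True is 1, so 1 + 12 = 13)

int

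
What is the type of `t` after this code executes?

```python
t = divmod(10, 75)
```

divmod() returns a tuple (quotient, remainder)

tuple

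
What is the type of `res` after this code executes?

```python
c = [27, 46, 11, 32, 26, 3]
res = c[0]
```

Indexing a list of ints returns int (c[0] = 27)

int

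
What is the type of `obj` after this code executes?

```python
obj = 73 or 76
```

'or' returns the first truthy value (73, which is int)

int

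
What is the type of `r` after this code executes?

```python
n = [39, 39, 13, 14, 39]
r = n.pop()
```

list.pop() returns the popped element (int here)

int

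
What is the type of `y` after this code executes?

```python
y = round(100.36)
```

round() with no ndigits arg returns int

int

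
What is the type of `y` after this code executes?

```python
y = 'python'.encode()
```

str.encode() returns bytes

bytes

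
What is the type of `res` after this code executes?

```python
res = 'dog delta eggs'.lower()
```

str.lower() returns str

str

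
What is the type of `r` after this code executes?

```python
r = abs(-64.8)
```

abs() of float returns float

float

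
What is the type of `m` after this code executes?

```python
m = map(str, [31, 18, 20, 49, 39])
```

map() returns a map iterator object

map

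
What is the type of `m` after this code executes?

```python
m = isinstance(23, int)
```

isinstance() returns bool

bool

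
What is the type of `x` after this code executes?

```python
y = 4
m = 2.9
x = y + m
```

int + float returns float (4 + 2.9 = 6.9)

float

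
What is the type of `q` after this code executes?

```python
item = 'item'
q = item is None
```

'is' comparison returns bool

bool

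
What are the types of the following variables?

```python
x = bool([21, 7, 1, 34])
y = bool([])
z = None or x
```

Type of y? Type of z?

bool() returns bool; None or <bool> returns the bool

bool, bool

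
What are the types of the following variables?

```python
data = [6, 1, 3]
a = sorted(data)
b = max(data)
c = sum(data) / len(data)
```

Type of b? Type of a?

max of ints returns int; sorted() returns list

int, list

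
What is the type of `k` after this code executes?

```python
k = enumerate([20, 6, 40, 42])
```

enumerate() returns an enumerate iterator object

enumerate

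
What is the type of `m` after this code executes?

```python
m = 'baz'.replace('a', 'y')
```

str.replace() returns str

str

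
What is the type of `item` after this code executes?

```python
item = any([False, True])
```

any() returns bool

bool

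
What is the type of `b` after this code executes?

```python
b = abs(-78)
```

abs() of int returns int

int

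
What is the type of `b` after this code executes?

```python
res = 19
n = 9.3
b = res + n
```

int + float returns float (19 + 9.3 = 28.3)

float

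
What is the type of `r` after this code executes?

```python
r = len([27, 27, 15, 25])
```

len() always returns int

int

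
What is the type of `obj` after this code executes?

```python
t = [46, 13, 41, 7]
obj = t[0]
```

Indexing a list of ints returns int (t[0] = 46)

int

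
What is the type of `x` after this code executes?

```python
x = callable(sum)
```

callable() returns bool

bool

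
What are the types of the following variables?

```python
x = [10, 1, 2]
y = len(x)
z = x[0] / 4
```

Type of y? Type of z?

len() returns int; int / int returns float

int, float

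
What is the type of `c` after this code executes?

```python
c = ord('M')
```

ord() returns int (Unicode code point)

int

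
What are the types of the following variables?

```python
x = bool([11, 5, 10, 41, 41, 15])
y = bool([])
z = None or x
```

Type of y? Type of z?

bool() returns bool; None or <bool> returns the bool

bool, bool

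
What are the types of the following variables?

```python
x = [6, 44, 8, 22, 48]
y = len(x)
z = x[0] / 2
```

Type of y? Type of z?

len() returns int; int / int returns float

int, float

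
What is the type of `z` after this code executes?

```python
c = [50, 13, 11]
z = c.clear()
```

list.clear() returns None

NoneType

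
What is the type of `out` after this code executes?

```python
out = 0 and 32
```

'and' returns the first falsy value (0, which is int)

int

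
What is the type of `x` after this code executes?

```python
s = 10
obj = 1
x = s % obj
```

int % int returns int (10 % 1 = 0)

int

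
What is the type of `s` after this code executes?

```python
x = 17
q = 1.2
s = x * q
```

int * float returns float (17 * 1.2 = 20.4)

float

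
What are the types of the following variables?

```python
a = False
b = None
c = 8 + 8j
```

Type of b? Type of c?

b is NoneType; c is complex

NoneType, complex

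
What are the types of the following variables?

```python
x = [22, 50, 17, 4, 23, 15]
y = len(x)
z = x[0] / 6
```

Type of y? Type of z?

len() returns int; int / int returns float

int, float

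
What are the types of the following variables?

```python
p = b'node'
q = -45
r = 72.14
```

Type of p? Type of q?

p is bytes; q is int

bytes, int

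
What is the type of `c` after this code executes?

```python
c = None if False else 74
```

Ternary: condition is False, else branch (74) taken → int

int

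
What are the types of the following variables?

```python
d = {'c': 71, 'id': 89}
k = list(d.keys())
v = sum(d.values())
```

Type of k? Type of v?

list(...) returns list; sum of int values returns int

list, int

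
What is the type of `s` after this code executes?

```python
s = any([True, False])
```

any() returns bool

bool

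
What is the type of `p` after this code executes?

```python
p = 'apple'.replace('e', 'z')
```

str.replace() returns str

str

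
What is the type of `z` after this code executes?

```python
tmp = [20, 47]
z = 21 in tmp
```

'in' operator returns bool

bool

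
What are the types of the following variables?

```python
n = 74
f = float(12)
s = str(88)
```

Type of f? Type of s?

f is float; s is str

float, str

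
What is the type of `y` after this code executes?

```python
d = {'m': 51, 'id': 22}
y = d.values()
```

.values() returns a dict_values view object

dict_values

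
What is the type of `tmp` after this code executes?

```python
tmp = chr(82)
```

chr() returns str (single character)

str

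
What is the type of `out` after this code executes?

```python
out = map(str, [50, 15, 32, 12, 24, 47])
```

map() returns a map iterator object

map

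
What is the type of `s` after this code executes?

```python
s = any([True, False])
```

any() returns bool

bool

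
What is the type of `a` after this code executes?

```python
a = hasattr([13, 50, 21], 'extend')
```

hasattr() returns bool

bool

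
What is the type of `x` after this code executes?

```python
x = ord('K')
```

ord() returns int (Unicode code point)

int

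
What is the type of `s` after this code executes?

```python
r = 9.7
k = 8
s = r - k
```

float - int returns float (9.7 - 8 = 1.7)

float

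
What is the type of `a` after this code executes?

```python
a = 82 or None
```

'or' returns first truthy value (82, int)

int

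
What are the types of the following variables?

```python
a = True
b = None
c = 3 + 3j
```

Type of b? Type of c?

b is NoneType; c is complex

NoneType, complex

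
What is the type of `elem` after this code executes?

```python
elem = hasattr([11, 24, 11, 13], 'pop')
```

hasattr() returns bool

bool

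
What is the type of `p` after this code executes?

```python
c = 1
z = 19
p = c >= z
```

Comparison operators return bool

bool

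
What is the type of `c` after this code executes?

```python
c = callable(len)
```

callable() returns bool

bool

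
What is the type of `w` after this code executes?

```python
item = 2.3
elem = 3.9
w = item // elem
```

float // float returns float (floor division preserves float type)

float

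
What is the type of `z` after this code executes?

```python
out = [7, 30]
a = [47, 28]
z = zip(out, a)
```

zip() returns a zip iterator object

zip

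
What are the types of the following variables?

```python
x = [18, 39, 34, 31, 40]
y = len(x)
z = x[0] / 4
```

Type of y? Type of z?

len() returns int; int / int returns float

int, float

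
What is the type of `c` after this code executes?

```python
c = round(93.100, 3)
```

round() with ndigits arg returns float

float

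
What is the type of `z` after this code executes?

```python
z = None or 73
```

'or' with None returns the other value (73, int)

int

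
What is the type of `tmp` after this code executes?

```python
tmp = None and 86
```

'and' returns first falsy value (None)

NoneType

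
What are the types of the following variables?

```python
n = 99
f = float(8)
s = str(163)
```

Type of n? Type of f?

n is int; f is float

int, float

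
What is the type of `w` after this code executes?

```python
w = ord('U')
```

ord() returns int (Unicode code point)

int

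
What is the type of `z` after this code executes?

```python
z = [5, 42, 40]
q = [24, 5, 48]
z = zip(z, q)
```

zip() returns a zip iterator object

zip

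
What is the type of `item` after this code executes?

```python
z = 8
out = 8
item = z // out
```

int // int returns int (8 // 8 = 1)

int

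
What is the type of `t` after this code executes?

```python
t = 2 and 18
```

'and' returns the last value when all truthy (18, which is int)

int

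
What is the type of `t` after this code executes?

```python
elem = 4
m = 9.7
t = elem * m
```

int * float returns float (4 * 9.7 = 38.8)

float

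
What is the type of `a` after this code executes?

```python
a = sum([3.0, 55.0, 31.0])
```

sum() of floats returns float

float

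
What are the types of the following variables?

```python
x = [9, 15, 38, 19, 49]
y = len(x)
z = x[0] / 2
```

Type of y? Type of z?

len() returns int; int / int returns float

int, float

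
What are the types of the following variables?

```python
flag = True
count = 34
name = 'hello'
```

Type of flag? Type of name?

flag is bool; name is str

bool, str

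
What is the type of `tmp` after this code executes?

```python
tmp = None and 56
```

'and' returns first falsy value (None)

NoneType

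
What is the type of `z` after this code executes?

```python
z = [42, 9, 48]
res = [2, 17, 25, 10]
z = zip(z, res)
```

zip() returns a zip iterator object

zip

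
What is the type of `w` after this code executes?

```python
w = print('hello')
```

print() returns None

NoneType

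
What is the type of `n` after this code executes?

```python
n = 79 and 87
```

'and' returns the last value when all truthy (87, which is int)

int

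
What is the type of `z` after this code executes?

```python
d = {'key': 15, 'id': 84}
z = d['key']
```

Accessing dict[str, int] with key 'key' returns int value 15

int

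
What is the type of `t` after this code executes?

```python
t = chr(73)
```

chr() returns str (single character)

str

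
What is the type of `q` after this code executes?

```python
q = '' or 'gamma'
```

'or' returns first truthy value ('gamma', which is str)

str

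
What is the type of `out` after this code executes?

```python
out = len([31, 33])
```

len() always returns int

int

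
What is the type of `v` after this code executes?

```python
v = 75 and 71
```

'and' returns the last value when all truthy (71, which is int)

int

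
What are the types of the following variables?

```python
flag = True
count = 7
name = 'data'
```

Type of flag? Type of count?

flag is bool; count is int

bool, int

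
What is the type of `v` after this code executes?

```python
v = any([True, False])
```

any() returns bool

bool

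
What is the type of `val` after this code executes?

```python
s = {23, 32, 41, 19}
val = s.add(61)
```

set.add() returns None (mutates in place)

NoneType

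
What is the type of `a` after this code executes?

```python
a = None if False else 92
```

Ternary: condition is False, else branch (92) taken → int

int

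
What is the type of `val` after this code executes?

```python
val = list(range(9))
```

list(range(...)) returns list

list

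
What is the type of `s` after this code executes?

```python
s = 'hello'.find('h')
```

str.find() returns int (index, or -1)

int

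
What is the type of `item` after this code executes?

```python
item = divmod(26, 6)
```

divmod() returns a tuple (quotient, remainder)

tuple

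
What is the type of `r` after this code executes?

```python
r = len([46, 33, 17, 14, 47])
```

len() always returns int

int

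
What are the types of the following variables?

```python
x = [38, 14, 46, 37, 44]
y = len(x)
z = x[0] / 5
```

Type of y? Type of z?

len() returns int; int / int returns float

int, float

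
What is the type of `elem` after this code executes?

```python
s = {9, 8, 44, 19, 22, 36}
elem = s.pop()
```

Popping from a set of ints returns int

int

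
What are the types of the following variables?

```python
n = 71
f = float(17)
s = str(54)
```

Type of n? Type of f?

n is int; f is float

int, float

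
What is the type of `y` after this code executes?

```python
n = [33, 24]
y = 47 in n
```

'in' operator returns bool

bool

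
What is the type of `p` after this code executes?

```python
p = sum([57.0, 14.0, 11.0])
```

sum() of floats returns float

float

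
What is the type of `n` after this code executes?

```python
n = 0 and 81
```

'and' returns the first falsy value (0, which is int)

int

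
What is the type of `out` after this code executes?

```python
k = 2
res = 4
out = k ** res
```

int ** positive int returns int (2 ** 4 = 16)

int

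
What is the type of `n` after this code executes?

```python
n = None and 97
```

'and' returns first falsy value (None)

NoneType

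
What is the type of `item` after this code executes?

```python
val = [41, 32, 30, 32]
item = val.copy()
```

list.copy() returns list

list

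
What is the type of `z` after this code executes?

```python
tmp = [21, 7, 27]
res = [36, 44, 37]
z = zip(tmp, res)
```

zip() returns a zip iterator object

zip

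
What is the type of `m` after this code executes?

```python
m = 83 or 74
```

'or' returns the first truthy value (83, which is int)

int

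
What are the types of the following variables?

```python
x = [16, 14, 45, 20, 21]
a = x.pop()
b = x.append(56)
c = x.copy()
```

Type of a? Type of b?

list.pop() returns the element (int); list.append() returns None

int, NoneType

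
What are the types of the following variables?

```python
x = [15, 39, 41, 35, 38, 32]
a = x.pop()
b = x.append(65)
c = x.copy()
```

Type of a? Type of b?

list.pop() returns the element (int); list.append() returns None

int, NoneType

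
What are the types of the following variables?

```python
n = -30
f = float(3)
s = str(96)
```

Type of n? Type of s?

n is int; s is str

int, str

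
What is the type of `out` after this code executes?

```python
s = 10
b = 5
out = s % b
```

int % int returns int (10 % 5 = 0)

int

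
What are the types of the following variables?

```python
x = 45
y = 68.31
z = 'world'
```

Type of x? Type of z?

x is int; z is str

int, str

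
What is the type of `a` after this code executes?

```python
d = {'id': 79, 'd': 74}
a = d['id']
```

Accessing dict[str, int] with key 'id' returns int value 79

int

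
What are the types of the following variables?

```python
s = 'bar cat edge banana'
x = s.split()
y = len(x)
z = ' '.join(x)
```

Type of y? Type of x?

len() returns int; str.split() returns list

int, list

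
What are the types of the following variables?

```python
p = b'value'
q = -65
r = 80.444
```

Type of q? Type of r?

q is int; r is float

int, float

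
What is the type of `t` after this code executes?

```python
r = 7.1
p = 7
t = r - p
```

float - int returns float (7.1 - 7 = 0.1)

float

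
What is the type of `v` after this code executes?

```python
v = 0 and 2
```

'and' returns the first falsy value (0, which is int)

int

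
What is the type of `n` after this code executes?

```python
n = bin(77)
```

bin() returns str representation

str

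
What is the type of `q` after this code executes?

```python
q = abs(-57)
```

abs() of int returns int

int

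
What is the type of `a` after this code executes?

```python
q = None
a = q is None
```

'is' comparison returns bool

bool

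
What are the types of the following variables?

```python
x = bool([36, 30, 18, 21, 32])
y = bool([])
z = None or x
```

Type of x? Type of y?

bool() returns bool; bool() returns bool

bool, bool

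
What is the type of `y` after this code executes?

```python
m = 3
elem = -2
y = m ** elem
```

int ** negative int returns float

float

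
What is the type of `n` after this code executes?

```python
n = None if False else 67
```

Ternary: condition is False, else branch (67) taken → int

int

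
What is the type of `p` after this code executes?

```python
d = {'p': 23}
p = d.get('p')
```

dict.get() returns the value (int) when key is found

int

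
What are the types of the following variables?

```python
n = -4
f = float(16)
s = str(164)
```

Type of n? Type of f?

n is int; f is float

int, float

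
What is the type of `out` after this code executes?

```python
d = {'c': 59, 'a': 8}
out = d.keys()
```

.keys() returns a dict_keys view object

dict_keys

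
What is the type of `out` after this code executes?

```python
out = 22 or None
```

'or' returns first truthy value (22, int)

int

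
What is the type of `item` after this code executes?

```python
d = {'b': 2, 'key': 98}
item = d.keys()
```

.keys() returns a dict_keys view object

dict_keys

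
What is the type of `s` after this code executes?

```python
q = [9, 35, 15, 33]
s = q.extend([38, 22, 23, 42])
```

list.extend() returns None

NoneType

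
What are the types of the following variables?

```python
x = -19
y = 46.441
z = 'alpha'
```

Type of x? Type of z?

x is int; z is str

int, str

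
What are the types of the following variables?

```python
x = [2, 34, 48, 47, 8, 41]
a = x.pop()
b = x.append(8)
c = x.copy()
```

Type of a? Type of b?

list.pop() returns the element (int); list.append() returns None

int, NoneType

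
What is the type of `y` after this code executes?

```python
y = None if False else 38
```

Ternary: condition is False, else branch (38) taken → int

int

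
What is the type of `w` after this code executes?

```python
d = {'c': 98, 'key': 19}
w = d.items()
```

dict.items() returns a dict_items view

dict_items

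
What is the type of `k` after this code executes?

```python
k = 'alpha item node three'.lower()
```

str.lower() returns str

str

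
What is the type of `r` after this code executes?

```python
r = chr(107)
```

chr() returns str (single character)

str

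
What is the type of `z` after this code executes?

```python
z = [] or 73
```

'or' returns first truthy value (73, which is int)

int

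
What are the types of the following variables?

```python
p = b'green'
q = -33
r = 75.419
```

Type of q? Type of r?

q is int; r is float

int, float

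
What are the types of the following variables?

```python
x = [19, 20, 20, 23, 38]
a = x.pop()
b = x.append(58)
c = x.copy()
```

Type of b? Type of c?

list.append() returns None; list.copy() returns list

NoneType, list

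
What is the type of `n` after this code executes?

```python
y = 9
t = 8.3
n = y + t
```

int + float returns float (9 + 8.3 = 17.3)

float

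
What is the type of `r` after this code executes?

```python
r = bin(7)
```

bin() returns str representation

str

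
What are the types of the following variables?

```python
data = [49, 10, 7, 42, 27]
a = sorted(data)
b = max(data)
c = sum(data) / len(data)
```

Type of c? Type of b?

int / int returns float; max of ints returns int

float, int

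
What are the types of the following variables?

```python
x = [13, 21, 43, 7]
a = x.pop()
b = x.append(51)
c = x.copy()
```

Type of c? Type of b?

list.copy() returns list; list.append() returns None

list, NoneType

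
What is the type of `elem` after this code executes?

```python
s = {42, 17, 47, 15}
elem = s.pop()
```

Popping from a set of ints returns int

int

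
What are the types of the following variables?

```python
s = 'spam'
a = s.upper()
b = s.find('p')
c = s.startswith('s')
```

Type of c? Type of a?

str.startswith() returns bool; str.upper() returns str

bool, str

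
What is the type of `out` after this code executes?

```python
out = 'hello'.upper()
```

str.upper() returns str

str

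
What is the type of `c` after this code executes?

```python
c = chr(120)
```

chr() returns str (single character)

str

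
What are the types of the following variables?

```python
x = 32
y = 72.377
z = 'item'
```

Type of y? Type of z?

y is float; z is str

float, str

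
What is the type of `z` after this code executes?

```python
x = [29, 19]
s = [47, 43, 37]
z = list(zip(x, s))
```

list(zip(...)) returns a list of tuples

list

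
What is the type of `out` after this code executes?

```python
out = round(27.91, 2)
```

round() with ndigits arg returns float

float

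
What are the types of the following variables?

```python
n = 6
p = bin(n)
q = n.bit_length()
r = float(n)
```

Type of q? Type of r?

int.bit_length() returns int; float() returns float

int, float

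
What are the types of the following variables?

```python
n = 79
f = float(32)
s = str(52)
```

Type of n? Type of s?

n is int; s is str

int, str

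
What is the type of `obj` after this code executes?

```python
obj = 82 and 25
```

'and' returns the last value when all truthy (25, which is int)

int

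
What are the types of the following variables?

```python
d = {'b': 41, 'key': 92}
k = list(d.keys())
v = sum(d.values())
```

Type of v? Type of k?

sum of int values returns int; list(...) returns list

int, list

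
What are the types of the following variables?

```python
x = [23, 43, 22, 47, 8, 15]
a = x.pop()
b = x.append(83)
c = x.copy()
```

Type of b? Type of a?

list.append() returns None; list.pop() returns the element (int)

NoneType, int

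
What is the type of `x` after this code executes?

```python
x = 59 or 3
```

'or' returns the first truthy value (59, which is int)

int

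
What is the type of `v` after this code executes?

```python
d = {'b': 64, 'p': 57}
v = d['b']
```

Accessing dict[str, int] with key 'b' returns int value 64

int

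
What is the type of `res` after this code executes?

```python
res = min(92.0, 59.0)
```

min() of floats returns float

float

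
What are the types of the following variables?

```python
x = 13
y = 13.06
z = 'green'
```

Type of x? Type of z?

x is int; z is str

int, str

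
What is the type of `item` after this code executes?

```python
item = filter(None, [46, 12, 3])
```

filter() returns a filter iterator object

filter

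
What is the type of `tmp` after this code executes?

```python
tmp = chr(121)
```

chr() returns str (single character)

str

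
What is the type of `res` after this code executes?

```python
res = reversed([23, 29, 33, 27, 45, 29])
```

reversed() on a list returns a list_reverseiterator

list_reverseiterator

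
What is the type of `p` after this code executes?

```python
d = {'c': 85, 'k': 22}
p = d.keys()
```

.keys() returns a dict_keys view object

dict_keys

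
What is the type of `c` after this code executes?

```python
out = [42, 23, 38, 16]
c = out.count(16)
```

list.count() returns int

int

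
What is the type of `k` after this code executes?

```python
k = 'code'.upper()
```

str.upper() returns str

str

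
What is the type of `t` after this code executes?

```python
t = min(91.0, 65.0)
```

min() of floats returns float

float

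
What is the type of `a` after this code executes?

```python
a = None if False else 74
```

Ternary: condition is False, else branch (74) taken → int

int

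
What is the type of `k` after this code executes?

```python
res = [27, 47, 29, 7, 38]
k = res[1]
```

Indexing a list of ints returns int (res[1] = 47)

int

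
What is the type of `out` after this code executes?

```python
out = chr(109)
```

chr() returns str (single character)

str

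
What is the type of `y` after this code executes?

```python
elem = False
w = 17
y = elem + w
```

bool + int returns int (False is 0, so 0 + 17 = 17)

int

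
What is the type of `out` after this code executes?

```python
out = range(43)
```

range() returns a range object

range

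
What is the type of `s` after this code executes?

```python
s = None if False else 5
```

Ternary: condition is False, else branch (5) taken → int

int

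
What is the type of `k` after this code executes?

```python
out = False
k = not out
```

'not' always returns bool

bool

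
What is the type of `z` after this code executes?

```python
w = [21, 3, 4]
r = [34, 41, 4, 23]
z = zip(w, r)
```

zip() returns a zip iterator object

zip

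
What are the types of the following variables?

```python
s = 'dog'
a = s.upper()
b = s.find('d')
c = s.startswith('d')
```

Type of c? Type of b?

str.startswith() returns bool; str.find() returns int

bool, int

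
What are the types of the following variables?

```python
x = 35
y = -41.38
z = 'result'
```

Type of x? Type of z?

x is int; z is str

int, str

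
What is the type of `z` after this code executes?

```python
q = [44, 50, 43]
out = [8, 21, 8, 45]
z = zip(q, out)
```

zip() returns a zip iterator object

zip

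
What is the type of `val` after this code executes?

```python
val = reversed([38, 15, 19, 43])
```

reversed() on a list returns a list_reverseiterator

list_reverseiterator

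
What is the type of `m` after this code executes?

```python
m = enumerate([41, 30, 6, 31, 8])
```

enumerate() returns an enumerate iterator object

enumerate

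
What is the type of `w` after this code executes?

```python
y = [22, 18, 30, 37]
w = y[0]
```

Indexing a list of ints returns int (y[0] = 22)

int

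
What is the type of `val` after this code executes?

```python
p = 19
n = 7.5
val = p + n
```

int + float returns float (19 + 7.5 = 26.5)

float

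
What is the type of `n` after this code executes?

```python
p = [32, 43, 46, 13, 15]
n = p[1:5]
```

Slicing a list always returns a list

list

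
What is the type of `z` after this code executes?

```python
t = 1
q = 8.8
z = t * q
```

int * float returns float (1 * 8.8 = 8.8)

float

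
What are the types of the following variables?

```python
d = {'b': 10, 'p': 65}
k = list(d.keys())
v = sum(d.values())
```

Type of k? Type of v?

list(...) returns list; sum of int values returns int

list, int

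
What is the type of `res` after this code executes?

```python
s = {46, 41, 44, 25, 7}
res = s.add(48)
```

set.add() returns None (mutates in place)

NoneType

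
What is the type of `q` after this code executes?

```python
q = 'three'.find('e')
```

str.find() returns int (index, or -1)

int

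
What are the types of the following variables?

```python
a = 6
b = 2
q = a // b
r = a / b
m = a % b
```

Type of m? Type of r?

int % int returns int; int / int returns float

int, float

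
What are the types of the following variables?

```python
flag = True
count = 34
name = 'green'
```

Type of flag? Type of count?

flag is bool; count is int

bool, int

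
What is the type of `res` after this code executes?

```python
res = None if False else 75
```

Ternary: condition is False, else branch (75) taken → int

int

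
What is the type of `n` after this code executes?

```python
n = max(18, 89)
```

max() of ints returns int

int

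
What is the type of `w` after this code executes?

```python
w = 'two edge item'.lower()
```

str.lower() returns str

str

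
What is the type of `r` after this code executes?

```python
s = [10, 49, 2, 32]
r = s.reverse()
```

list.reverse() returns None

NoneType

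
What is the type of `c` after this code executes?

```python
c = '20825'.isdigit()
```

str.isdigit() returns bool

bool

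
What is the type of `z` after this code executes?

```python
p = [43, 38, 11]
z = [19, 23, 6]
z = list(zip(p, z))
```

list(zip(...)) returns a list of tuples

list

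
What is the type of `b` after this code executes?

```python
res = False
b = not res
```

'not' always returns bool

bool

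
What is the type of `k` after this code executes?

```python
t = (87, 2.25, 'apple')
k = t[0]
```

Index 0 of tuple is 87 which is int

int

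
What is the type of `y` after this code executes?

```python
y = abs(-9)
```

abs() of int returns int

int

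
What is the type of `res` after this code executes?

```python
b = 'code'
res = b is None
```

'is' comparison returns bool

bool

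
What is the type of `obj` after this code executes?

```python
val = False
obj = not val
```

'not' always returns bool

bool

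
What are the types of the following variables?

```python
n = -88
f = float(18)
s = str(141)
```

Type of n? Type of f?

n is int; f is float

int, float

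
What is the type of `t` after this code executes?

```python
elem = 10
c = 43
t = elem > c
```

Comparison operators return bool

bool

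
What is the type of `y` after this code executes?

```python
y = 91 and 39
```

'and' returns the last value when all truthy (39, which is int)

int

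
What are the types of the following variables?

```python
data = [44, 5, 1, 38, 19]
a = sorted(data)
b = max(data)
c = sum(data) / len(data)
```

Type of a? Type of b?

sorted() returns list; max of ints returns int

list, int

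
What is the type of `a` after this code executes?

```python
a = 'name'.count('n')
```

str.count() returns int

int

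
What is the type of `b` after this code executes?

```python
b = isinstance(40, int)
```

isinstance() returns bool

bool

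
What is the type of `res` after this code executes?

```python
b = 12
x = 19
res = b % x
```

int % int returns int (12 % 19 = 12)

int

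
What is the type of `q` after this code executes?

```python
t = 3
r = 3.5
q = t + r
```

int + float returns float (3 + 3.5 = 6.5)

float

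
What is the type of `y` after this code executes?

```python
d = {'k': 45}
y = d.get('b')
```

dict.get() returns None when key 'b' is not found and no default given

NoneType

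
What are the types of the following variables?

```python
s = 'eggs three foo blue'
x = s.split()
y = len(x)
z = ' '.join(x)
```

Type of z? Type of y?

str.join() returns str; len() returns int

str, int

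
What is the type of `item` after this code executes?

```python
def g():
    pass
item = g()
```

A function with no return statement returns None

NoneType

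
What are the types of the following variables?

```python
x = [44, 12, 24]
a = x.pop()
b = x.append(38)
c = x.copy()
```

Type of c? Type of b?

list.copy() returns list; list.append() returns None

list, NoneType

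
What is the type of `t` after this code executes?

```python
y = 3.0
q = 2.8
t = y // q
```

float // float returns float (floor division preserves float type)

float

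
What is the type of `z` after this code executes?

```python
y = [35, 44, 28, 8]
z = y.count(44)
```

list.count() returns int

int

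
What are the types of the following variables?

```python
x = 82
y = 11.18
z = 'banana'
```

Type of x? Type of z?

x is int; z is str

int, str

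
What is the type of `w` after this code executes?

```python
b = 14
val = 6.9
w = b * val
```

int * float returns float (14 * 6.9 = 96.6)

float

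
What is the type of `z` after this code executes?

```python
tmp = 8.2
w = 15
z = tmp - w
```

float - int returns float (8.2 - 15 = -6.8)

float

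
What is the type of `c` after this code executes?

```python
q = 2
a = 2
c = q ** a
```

int ** positive int returns int (2 ** 2 = 4)

int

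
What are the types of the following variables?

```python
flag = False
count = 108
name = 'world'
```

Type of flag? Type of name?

flag is bool; name is str

bool, str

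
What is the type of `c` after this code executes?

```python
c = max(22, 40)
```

max() of ints returns int

int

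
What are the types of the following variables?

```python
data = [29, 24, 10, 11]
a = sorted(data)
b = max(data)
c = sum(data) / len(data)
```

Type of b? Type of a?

max of ints returns int; sorted() returns list

int, list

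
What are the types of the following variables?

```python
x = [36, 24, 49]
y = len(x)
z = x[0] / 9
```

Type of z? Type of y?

int / int returns float; len() returns int

float, int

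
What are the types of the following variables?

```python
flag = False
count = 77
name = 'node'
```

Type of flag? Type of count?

flag is bool; count is int

bool, int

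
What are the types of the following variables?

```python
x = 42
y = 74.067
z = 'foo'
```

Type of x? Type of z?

x is int; z is str

int, str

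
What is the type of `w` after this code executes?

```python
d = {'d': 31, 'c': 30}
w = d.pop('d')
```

dict.pop() returns the value (int)

int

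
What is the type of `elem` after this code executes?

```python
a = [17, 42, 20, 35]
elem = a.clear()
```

list.clear() returns None

NoneType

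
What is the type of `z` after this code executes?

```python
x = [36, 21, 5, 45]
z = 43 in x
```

'in' operator returns bool

bool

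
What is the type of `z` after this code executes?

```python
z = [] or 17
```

'or' returns first truthy value (17, which is int)

int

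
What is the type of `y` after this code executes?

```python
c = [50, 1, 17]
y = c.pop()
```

list.pop() returns the popped element (int here)

int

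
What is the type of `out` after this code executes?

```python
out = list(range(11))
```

list(range(...)) returns list

list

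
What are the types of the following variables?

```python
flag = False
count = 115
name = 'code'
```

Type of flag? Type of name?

flag is bool; name is str

bool, str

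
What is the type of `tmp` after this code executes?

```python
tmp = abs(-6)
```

abs() of int returns int

int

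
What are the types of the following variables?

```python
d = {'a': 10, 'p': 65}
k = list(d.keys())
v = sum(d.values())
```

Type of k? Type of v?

list(...) returns list; sum of int values returns int

list, int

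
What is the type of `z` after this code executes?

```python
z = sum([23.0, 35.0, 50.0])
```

sum() of floats returns float

float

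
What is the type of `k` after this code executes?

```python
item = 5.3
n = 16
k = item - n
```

float - int returns float (5.3 - 16 = -10.7)

float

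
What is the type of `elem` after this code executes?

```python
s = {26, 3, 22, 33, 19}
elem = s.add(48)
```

set.add() returns None (mutates in place)

NoneType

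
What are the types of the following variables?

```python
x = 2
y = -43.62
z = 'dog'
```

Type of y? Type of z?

y is float; z is str

float, str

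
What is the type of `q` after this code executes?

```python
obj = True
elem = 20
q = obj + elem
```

bool + int returns int (True is 1, so 1 + 20 = 21)

int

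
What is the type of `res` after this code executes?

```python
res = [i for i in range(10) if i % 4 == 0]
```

A list comprehension [...] produces a list

list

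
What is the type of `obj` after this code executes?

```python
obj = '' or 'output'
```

'or' returns first truthy value ('output', which is str)

str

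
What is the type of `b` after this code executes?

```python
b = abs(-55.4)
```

abs() of float returns float

float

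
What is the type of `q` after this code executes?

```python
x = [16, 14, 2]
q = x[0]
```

Indexing a list of ints returns int (x[0] = 16)

int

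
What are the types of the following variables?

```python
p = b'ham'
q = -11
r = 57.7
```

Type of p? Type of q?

p is bytes; q is int

bytes, int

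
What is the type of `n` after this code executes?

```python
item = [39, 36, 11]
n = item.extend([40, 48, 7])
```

list.extend() returns None

NoneType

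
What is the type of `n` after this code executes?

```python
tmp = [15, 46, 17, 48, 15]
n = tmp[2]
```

Indexing a list of ints returns int (tmp[2] = 17)

int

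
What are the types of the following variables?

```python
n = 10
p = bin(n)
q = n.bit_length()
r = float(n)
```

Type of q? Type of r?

int.bit_length() returns int; float() returns float

int, float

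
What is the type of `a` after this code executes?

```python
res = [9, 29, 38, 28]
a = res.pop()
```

list.pop() returns the popped element (int here)

int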